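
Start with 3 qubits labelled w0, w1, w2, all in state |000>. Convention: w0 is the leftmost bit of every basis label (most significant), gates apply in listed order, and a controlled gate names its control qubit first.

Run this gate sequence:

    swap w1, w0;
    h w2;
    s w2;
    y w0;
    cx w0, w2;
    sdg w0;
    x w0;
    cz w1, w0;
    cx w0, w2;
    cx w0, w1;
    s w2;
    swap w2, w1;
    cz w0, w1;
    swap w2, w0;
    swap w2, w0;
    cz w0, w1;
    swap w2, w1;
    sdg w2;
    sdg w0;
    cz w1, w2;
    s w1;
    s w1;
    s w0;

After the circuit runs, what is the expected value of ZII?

In the final state, ZII has expectation 1. Key observation: steps 11-18 multiply out to the identity, so the circuit reduces to the remaining gates.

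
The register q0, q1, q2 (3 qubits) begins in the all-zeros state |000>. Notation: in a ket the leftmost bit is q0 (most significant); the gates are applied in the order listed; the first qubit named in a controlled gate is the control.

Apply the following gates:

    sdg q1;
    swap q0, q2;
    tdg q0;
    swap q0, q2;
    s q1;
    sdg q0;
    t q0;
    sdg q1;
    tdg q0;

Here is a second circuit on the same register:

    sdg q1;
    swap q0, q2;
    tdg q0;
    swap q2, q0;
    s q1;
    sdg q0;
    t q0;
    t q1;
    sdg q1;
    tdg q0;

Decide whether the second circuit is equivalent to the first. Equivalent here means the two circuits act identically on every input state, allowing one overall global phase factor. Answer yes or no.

No, they are not equivalent — no single phase factor reconciles the two unitaries.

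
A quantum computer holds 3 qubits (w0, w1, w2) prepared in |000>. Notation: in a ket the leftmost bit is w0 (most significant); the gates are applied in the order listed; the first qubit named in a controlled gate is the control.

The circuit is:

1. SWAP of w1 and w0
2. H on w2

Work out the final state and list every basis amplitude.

The final amplitudes are sqrt(2)/2 on |000>, sqrt(2)/2 on |001>, and 0 on every other basis state.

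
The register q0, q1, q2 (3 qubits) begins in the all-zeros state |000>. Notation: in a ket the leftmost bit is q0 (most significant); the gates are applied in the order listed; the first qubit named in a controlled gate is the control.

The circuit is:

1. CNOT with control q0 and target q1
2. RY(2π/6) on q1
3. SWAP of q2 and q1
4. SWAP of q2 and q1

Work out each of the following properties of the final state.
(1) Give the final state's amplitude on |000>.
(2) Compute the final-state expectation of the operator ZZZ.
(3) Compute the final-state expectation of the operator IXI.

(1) The amplitude on |000> is sqrt(3)/2. Key observation: gates 3-4 undo each other exactly, leaving only the rest of the circuit to track.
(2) The observable ZZZ averages to 1/2.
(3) In the final state, IXI has expectation sqrt(3)/2.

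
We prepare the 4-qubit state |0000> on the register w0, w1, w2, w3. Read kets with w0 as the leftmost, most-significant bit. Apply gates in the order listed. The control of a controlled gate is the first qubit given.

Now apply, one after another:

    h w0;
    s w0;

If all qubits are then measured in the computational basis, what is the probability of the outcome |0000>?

The probability of measuring |0000> is 1/2.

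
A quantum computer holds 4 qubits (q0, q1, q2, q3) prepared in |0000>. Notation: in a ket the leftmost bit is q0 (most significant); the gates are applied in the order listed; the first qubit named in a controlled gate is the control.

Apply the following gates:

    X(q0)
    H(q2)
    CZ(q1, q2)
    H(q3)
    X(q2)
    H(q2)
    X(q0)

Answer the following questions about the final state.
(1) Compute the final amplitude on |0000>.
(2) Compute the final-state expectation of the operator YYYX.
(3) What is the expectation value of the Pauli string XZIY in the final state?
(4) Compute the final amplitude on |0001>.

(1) The amplitude on |0000> is sqrt(2)/2.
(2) The observable YYYX averages to 0.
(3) The expectation value of XZIY is 0.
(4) The final state's coefficient on |0001> equals sqrt(2)/2.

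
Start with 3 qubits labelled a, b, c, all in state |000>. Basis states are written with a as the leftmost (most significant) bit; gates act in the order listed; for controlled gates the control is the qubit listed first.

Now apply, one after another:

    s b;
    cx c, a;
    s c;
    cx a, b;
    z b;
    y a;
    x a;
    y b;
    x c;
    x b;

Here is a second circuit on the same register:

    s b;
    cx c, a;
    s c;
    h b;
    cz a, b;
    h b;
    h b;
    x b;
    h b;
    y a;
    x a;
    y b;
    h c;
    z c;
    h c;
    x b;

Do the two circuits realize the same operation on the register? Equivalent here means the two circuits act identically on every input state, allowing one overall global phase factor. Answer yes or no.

Yes, they are equivalent — the unitaries differ by at most a global phase.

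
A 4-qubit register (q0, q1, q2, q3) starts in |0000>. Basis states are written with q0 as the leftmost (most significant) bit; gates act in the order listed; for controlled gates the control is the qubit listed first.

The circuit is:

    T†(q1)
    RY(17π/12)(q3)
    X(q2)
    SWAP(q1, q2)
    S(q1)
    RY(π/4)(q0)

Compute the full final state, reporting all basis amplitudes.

After the circuit, the state carries amplitude I*(-2*sqrt(3) - sqrt(6) + sqrt(2))/8 on |0100>, I*(sqrt(2) + 2 + sqrt(6))/8 on |0101>, I*(-sqrt(6) - sqrt(2) + 2)/8 on |1100>, I*(-sqrt(6) + sqrt(2) + 2*sqrt(3))/8 on |1101>, and 0 on every other basis state.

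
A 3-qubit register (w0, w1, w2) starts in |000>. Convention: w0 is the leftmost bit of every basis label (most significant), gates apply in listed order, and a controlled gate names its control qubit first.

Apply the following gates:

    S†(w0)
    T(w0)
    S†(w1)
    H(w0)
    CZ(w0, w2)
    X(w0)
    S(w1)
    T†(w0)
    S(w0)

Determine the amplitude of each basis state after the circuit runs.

After the circuit, the state carries amplitude sqrt(2)/2 on |000>, sqrt(2)*exp(I*pi/4)/2 on |100>, and 0 on every other basis state.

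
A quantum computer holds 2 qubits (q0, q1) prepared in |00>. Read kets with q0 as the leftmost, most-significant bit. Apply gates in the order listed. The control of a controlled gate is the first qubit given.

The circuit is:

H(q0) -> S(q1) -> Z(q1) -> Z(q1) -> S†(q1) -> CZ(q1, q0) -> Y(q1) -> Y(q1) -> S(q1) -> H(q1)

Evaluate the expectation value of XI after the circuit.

The expectation value of XI is 1.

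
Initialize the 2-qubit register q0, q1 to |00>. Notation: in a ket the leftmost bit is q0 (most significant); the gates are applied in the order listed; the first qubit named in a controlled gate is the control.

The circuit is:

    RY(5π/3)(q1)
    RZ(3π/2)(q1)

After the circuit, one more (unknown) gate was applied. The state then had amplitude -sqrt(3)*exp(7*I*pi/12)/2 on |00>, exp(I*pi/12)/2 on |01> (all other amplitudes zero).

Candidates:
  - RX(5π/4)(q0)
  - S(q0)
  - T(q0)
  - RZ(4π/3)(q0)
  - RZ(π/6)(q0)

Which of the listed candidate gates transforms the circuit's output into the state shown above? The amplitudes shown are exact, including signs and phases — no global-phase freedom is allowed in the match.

It was RZ(4π/3)(q0) that produced the state shown.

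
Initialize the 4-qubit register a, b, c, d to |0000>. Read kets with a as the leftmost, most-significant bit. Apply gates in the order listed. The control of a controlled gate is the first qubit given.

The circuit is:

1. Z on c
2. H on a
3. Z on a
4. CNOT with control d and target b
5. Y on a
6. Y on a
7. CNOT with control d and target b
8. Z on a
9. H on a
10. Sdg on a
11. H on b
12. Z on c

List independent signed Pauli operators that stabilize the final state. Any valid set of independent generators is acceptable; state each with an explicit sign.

The stabilizer group can be generated by +IXII, +ZIII, +IIZI, +IIIZ, among other valid generating sets. Key observation: the block from step 2 through step 9 cancels to the identity and can be dropped.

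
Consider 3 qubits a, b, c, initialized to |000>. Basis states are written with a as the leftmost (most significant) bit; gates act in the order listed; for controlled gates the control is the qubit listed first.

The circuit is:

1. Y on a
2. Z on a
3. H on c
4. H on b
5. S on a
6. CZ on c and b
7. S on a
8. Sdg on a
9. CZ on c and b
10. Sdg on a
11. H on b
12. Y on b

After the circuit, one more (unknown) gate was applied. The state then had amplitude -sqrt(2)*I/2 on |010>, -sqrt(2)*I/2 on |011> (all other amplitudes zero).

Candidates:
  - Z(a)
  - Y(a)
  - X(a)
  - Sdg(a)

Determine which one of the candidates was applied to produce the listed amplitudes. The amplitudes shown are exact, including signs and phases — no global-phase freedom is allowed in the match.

The applied gate was Y(a). Key observation: the block from step 4 through step 11 cancels to the identity and can be dropped.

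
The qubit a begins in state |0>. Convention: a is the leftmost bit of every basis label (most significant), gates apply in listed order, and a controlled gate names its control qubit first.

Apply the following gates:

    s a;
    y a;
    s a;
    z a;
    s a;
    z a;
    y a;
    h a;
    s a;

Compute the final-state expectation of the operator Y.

The observable Y averages to 1.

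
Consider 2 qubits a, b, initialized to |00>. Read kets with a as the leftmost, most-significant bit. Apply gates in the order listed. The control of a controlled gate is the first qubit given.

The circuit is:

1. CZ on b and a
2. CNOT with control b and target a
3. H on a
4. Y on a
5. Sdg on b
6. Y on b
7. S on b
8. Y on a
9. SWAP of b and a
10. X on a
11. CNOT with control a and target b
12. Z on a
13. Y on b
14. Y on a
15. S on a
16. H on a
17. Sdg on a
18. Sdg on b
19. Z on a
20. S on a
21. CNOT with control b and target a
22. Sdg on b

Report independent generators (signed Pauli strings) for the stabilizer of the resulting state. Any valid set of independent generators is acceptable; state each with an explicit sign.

The stabilizer group can be generated by +XI, +IX, among other valid generating sets.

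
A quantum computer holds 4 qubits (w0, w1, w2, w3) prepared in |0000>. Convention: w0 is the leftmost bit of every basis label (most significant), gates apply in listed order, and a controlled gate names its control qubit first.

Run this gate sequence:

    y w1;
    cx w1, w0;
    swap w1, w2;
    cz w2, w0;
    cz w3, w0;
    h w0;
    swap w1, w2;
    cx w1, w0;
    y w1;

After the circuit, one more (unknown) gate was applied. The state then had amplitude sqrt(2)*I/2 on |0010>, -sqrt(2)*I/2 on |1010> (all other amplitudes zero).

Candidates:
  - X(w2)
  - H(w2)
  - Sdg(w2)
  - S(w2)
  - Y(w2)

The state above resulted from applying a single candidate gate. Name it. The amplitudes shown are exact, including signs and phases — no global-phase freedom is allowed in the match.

It was Y(w2) that produced the state shown.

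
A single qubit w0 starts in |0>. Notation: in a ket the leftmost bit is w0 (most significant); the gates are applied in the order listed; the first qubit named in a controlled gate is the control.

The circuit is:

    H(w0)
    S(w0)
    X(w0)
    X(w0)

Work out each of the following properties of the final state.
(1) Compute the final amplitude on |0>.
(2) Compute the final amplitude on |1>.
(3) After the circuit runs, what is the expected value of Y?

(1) The final state's coefficient on |0> equals sqrt(2)/2.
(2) The final state's coefficient on |1> equals sqrt(2)*I/2.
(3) The observable Y averages to 1.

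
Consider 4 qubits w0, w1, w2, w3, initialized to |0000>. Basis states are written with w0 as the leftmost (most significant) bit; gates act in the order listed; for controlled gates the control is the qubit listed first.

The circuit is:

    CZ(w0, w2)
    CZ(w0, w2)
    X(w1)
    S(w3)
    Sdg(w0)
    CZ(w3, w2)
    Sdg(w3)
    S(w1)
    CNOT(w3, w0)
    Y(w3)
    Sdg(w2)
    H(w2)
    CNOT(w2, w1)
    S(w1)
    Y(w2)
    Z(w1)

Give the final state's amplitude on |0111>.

|0111> carries amplitude -sqrt(2)/2 in the final state. Key observation: gates 1-2 undo each other exactly, leaving only the rest of the circuit to track.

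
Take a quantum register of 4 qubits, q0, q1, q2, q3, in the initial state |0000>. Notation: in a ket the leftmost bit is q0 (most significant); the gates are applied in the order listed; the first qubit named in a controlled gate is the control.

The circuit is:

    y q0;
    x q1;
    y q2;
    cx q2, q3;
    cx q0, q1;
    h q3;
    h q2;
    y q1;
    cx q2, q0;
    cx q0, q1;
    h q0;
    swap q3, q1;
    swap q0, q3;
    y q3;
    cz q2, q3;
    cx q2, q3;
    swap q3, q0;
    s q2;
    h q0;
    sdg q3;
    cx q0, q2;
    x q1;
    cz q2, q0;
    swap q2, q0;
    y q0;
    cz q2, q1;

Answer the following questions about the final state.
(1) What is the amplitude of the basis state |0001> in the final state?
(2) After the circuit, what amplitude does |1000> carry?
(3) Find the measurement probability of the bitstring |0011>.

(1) The final state's coefficient on |0001> equals I/2.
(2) The final state's coefficient on |1000> equals -I/2.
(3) The probability of measuring |0011> is 0.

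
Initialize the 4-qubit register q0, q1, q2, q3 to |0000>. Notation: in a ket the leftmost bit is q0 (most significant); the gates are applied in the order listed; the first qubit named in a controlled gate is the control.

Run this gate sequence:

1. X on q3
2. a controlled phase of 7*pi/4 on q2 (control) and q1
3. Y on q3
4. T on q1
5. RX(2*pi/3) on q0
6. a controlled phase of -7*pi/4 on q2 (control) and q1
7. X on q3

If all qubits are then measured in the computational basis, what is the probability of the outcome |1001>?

Outcome |1001> occurs with probability 3/4.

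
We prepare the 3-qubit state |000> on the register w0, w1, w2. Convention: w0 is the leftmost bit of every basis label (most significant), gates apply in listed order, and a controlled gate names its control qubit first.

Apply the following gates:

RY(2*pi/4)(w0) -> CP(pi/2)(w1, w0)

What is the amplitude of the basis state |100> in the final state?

|100> carries amplitude sqrt(2)/2 in the final state.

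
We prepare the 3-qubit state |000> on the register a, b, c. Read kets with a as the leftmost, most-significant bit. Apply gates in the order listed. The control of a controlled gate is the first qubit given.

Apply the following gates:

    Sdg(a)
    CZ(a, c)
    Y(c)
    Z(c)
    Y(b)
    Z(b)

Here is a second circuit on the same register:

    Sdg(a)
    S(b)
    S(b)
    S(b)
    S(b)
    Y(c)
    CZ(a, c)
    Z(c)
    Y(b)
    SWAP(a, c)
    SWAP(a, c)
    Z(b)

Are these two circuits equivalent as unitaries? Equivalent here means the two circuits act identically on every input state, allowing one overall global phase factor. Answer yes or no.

No — the two circuits implement different unitaries, even allowing a global phase.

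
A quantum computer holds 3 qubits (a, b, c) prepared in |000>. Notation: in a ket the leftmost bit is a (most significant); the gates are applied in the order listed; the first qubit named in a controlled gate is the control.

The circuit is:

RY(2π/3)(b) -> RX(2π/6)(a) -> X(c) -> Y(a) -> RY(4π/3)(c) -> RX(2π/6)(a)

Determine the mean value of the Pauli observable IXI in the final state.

The expectation value of IXI is sqrt(3)/2.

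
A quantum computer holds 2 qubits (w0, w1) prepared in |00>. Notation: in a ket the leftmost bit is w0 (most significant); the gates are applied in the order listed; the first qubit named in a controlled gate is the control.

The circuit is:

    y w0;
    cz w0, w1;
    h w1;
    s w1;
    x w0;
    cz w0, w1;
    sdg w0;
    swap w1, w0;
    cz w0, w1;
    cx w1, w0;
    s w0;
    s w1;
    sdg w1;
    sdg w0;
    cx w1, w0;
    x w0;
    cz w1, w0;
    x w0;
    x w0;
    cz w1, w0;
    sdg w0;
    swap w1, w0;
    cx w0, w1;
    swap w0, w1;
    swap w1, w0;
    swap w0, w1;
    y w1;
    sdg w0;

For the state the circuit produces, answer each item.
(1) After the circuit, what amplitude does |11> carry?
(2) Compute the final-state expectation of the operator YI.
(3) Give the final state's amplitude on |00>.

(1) The final state's coefficient on |11> equals sqrt(2)/2.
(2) The observable YI averages to 1.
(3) |00> carries amplitude 0 in the final state.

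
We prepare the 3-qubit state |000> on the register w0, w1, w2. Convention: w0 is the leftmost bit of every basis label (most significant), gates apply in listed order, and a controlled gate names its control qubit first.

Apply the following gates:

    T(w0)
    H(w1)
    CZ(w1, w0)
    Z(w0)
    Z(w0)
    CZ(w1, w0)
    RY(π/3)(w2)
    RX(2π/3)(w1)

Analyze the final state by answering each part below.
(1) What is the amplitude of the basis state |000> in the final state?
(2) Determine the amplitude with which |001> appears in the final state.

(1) The amplitude on |000> is sqrt(6)/8 - 3*sqrt(2)*I/8. Key observation: gates 3-6 undo each other exactly, leaving only the rest of the circuit to track.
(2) |001> carries amplitude sqrt(2)/8 - sqrt(6)*I/8 in the final state.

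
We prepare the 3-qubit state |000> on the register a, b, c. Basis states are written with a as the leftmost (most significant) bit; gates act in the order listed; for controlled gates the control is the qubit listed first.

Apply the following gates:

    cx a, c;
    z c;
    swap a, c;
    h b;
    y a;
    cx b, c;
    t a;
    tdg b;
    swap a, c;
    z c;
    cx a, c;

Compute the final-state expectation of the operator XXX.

The expectation value of XXX is sqrt(2)/2.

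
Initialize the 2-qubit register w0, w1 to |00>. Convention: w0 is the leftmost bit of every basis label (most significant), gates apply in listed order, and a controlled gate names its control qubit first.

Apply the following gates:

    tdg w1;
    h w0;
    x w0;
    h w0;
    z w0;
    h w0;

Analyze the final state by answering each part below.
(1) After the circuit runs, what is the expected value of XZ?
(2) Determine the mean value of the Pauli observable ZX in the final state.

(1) In the final state, XZ has expectation 1. Key observation: gates 2-5 undo each other exactly, leaving only the rest of the circuit to track.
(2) In the final state, ZX has expectation 0.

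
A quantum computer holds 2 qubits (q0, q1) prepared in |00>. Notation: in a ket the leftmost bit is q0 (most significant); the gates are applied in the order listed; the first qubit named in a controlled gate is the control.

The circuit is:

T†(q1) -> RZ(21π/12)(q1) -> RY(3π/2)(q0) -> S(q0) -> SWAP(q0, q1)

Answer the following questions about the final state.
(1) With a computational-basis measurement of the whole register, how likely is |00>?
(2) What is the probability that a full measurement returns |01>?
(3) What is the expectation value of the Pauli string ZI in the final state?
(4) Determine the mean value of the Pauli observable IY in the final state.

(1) Outcome |00> occurs with probability 1/2.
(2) The probability of measuring |01> is 1/2.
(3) The observable ZI averages to 1.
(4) In the final state, IY has expectation -1.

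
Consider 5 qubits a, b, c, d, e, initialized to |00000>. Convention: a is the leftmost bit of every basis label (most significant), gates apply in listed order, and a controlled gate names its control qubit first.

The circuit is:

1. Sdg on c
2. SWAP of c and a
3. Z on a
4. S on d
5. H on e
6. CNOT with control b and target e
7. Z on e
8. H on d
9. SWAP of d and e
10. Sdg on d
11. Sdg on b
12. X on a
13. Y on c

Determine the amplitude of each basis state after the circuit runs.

After the circuit, the state carries amplitude I/2 on |10100>, I/2 on |10101>, -1/2 on |10110>, -1/2 on |10111>, and 0 on every other basis state.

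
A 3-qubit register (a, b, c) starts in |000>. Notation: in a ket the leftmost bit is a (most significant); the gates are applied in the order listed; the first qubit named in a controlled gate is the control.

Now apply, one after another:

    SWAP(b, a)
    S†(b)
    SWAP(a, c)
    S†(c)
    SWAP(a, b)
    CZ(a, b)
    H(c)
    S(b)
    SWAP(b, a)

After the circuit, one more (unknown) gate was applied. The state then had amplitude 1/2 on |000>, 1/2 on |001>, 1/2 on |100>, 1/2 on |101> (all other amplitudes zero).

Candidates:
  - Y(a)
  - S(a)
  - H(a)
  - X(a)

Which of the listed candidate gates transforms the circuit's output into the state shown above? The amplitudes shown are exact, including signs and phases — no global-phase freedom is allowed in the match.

The applied gate was H(a).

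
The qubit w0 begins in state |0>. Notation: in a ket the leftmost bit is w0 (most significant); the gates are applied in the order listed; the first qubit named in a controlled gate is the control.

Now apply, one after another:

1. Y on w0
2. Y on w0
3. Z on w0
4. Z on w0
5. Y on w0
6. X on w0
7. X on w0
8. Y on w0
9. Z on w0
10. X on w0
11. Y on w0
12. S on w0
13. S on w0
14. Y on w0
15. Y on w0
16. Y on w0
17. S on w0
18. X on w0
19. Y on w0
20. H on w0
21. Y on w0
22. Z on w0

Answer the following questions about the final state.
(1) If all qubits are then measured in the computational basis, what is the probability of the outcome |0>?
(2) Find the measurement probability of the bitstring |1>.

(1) Outcome |0> occurs with probability 1/2.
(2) A full measurement returns |1> with probability 1/2.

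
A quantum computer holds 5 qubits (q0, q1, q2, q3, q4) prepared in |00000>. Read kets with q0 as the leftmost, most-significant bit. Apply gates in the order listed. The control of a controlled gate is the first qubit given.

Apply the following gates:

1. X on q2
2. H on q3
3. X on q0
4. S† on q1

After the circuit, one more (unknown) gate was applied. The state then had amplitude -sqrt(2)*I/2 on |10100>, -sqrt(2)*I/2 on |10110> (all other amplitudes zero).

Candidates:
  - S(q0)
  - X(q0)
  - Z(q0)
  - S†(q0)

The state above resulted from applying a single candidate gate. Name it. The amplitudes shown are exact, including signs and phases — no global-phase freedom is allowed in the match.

It was S†(q0) that produced the state shown.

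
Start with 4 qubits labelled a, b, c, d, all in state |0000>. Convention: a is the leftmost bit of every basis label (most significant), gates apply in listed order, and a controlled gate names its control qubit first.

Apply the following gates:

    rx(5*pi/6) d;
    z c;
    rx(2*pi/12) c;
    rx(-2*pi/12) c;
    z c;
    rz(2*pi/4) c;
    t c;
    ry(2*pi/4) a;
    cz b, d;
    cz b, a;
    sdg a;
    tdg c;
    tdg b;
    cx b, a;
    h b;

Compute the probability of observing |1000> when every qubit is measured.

A full measurement returns |1000> with probability 1/8 - sqrt(3)/16.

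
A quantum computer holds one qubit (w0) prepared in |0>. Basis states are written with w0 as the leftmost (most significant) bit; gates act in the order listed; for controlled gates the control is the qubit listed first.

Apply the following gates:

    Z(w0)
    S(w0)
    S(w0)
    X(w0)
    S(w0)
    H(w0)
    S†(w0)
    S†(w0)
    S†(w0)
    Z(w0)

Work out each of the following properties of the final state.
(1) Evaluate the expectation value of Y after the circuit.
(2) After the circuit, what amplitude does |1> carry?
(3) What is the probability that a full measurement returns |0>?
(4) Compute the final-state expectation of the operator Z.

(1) The expectation value of Y is 1.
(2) The final state's coefficient on |1> equals -sqrt(2)/2.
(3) Outcome |0> occurs with probability 1/2.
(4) The expectation value of Z is 0.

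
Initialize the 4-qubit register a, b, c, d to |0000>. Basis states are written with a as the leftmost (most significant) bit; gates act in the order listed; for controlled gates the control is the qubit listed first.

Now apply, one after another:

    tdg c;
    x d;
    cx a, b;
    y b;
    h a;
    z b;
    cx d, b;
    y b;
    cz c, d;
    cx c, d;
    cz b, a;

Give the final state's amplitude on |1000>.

|1000> carries amplitude 0 in the final state.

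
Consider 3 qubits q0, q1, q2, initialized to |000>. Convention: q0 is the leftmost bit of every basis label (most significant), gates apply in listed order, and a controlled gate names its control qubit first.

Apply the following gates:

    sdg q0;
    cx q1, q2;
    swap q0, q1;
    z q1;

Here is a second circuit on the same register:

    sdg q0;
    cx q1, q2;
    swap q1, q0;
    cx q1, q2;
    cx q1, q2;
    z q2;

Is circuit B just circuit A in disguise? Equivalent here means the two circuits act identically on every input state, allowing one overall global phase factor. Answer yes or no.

No — the two circuits implement different unitaries, even allowing a global phase.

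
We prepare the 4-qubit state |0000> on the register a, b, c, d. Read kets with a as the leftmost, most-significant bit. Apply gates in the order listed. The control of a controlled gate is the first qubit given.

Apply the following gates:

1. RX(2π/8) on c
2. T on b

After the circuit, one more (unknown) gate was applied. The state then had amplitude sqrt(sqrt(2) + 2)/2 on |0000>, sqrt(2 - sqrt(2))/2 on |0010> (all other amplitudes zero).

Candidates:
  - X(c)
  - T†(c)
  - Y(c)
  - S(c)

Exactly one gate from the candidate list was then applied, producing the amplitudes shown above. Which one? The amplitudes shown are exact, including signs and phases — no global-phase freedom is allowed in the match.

The applied gate was S(c).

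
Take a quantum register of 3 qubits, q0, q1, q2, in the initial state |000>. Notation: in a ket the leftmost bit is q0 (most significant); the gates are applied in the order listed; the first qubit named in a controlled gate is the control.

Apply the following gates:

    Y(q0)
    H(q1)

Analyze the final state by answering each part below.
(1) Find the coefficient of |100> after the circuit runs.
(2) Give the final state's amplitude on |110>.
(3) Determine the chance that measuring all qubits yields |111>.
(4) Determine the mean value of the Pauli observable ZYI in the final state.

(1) The final state's coefficient on |100> equals sqrt(2)*I/2.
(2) |110> carries amplitude sqrt(2)*I/2 in the final state.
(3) The probability of measuring |111> is 0.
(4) The expectation value of ZYI is 0.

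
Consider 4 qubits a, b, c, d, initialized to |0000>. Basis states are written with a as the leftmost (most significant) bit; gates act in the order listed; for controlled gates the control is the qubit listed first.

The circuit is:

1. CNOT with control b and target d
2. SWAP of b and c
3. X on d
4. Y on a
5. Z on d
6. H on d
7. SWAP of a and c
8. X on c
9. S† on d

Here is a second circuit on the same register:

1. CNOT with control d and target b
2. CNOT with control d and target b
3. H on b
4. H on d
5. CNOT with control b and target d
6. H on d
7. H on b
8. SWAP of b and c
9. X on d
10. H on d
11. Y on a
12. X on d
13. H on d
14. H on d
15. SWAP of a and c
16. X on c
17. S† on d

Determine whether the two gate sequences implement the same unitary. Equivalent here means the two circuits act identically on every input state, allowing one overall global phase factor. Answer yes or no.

No: there is an input state on which the two circuits produce genuinely different outputs (not merely differing by a phase).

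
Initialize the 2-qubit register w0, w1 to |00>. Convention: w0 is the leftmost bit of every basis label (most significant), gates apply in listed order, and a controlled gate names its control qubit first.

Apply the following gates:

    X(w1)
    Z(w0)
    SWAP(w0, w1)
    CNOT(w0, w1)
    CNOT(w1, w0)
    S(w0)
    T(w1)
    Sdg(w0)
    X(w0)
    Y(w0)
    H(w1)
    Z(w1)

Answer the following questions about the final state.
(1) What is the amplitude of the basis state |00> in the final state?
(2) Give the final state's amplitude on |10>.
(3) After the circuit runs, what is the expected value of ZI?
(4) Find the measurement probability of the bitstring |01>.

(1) |00> carries amplitude -sqrt(2)*exp(3*I*pi/4)/2 in the final state.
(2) The final state's coefficient on |10> equals 0.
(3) The expectation value of ZI is 1.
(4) A full measurement returns |01> with probability 1/2.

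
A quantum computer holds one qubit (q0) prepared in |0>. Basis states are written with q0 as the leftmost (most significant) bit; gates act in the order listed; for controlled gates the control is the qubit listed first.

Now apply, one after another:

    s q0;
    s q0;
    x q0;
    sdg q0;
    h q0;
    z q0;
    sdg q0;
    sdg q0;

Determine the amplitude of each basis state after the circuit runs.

The resulting statevector has amplitude -sqrt(2)*I/2 on |0>, sqrt(2)*I/2 on |1>.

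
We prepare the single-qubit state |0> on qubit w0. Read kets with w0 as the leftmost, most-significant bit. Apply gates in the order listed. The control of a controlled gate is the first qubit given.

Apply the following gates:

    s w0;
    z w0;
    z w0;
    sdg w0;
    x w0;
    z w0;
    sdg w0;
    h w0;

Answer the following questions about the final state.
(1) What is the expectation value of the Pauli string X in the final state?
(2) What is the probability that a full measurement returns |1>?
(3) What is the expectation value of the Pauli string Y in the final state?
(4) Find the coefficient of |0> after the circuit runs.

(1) In the final state, X has expectation -1.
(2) A full measurement returns |1> with probability 1/2.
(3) In the final state, Y has expectation 0.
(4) The amplitude on |0> is sqrt(2)*I/2.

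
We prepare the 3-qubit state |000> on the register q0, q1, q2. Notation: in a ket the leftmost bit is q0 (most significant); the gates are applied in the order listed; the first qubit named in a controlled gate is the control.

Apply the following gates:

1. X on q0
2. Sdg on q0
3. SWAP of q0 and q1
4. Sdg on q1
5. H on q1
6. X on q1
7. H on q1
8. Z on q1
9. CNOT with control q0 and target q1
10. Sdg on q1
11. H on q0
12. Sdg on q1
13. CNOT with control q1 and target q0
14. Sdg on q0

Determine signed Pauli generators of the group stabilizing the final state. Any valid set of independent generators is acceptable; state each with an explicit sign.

One valid set of independent stabilizer generators is -YII, -IZI, +IIZ (any independent generating set of the same group is equally correct). Key observation: gates 5-8 undo each other exactly, leaving only the rest of the circuit to track.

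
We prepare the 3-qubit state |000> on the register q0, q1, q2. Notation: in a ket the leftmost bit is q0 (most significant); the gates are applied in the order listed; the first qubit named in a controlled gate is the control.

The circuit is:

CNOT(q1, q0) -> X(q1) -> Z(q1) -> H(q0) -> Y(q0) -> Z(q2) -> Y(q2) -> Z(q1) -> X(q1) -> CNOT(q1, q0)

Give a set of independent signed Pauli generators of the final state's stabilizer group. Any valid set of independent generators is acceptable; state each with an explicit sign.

The final state is stabilized by the group generated by -XII, +IZI, -IIZ; other independent generating sets are equally valid.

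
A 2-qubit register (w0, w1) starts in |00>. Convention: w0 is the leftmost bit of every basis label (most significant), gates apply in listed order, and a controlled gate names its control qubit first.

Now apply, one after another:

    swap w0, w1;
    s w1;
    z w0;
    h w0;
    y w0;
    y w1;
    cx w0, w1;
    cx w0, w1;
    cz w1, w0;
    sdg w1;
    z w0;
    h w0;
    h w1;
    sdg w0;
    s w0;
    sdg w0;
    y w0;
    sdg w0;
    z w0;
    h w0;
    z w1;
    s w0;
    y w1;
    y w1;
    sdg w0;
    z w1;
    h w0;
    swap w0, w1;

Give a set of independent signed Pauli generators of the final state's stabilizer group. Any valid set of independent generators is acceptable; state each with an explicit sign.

The final state is stabilized by the group generated by -XI, +IZ; other independent generating sets are equally valid. Key observation: steps 20-27 multiply out to the identity, so the circuit reduces to the remaining gates.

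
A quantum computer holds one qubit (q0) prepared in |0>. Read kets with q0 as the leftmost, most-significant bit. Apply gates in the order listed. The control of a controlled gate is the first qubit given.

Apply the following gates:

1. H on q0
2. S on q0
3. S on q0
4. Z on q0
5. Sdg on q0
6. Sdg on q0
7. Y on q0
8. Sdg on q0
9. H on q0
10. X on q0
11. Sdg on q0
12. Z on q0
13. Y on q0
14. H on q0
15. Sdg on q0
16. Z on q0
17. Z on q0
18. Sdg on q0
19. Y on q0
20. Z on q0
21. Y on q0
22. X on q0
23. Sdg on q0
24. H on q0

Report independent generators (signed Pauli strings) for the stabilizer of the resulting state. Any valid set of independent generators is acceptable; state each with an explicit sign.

The stabilizer group can be generated by +X, among other valid generating sets.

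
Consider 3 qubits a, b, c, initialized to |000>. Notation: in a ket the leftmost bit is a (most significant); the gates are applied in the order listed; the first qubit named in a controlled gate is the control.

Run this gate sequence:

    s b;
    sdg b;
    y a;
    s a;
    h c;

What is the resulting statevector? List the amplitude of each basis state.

After the circuit, the state carries amplitude -sqrt(2)/2 on |100>, -sqrt(2)/2 on |101>, and 0 on every other basis state. Key observation: gates 1-2 undo each other exactly, leaving only the rest of the circuit to track.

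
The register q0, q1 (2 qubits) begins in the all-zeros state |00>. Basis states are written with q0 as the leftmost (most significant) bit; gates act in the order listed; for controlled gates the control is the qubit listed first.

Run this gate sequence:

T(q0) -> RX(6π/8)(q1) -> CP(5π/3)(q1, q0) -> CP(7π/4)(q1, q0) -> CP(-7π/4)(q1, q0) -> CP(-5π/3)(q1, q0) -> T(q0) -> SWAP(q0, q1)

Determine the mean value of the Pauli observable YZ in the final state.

The observable YZ averages to -sqrt(2)/2.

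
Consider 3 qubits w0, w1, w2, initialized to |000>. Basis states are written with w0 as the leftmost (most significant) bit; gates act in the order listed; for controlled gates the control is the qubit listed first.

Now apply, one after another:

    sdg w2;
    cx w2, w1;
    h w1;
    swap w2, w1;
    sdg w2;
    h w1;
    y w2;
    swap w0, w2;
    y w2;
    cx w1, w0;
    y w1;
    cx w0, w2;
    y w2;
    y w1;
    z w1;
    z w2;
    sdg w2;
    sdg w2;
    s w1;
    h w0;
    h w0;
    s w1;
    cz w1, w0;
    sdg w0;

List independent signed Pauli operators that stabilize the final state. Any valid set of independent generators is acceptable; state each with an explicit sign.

One valid set of independent stabilizer generators is +XIX, -IYI, +ZIZ (any independent generating set of the same group is equally correct).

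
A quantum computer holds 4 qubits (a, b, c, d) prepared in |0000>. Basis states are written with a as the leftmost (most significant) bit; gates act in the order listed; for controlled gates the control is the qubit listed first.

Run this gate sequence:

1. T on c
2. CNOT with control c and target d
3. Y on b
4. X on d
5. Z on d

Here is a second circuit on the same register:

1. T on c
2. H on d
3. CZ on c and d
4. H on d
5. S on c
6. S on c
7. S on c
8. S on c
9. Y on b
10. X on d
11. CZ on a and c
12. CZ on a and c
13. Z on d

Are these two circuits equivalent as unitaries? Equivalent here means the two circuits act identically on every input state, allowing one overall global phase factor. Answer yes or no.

Yes, they are equivalent — the unitaries differ by at most a global phase.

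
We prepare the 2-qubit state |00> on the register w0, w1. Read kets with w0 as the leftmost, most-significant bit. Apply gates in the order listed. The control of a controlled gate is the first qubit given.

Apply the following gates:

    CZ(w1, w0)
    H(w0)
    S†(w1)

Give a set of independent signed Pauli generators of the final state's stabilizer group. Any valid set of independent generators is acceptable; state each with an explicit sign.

One valid set of independent stabilizer generators is +XI, +IZ (any independent generating set of the same group is equally correct).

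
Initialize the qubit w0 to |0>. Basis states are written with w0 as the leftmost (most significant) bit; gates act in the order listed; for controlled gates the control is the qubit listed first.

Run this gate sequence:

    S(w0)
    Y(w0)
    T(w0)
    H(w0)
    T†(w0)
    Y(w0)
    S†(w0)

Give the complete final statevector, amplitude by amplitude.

After the circuit, the state carries amplitude -sqrt(2)/2 on |0>, sqrt(2)*exp(3*I*pi/4)/2 on |1>.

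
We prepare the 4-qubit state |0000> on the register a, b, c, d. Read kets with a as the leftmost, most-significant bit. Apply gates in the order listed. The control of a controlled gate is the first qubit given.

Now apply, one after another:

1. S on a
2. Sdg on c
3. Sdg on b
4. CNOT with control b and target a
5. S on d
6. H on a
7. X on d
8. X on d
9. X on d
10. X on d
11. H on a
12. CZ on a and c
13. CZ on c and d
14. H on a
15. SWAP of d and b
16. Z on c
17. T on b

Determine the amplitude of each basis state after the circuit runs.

After the circuit, the state carries amplitude sqrt(2)/2 on |0000>, sqrt(2)/2 on |1000>, and 0 on every other basis state. Key observation: the block from step 6 through step 11 cancels to the identity and can be dropped.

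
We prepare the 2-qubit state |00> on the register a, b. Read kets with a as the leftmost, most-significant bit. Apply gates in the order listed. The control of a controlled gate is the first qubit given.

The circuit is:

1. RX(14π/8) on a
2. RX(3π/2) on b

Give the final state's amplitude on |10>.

The final state's coefficient on |10> equals I*sqrt(4 - 2*sqrt(2))/4.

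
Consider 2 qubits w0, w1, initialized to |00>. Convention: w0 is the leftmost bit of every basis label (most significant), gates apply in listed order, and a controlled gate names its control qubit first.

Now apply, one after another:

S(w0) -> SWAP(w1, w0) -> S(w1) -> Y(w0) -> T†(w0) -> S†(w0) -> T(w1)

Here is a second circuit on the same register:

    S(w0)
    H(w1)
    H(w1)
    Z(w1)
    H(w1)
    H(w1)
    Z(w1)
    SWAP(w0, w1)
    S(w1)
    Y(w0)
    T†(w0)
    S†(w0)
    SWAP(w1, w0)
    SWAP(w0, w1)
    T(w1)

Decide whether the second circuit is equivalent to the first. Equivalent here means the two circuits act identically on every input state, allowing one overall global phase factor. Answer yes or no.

Yes: on every input state the two circuits agree up to one overall phase factor.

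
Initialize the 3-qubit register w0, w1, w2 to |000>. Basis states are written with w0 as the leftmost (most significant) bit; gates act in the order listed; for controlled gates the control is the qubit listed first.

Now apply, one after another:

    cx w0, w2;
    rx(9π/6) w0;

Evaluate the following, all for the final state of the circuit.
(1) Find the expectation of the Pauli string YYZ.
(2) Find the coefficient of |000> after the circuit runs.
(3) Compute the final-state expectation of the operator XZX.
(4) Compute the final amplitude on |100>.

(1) In the final state, YYZ has expectation 0.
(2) The amplitude on |000> is -sqrt(2)/2.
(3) The observable XZX averages to 0.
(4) The amplitude on |100> is -sqrt(2)*I/2.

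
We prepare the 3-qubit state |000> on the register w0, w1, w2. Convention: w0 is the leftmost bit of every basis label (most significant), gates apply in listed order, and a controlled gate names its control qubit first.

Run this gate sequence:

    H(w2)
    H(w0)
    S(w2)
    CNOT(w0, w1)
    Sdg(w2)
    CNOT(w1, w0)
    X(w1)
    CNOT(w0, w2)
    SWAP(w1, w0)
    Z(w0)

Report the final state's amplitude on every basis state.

The final amplitudes are 1/2 on |000>, 1/2 on |001>, 0 on |010>, 0 on |011>, -1/2 on |100>, -1/2 on |101>, 0 on |110>, 0 on |111>.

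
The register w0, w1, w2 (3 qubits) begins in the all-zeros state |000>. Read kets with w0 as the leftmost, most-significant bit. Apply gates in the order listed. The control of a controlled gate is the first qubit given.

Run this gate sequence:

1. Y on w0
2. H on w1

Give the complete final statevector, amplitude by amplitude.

After the circuit, the state carries amplitude sqrt(2)*I/2 on |100>, sqrt(2)*I/2 on |110>, and 0 on every other basis state.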